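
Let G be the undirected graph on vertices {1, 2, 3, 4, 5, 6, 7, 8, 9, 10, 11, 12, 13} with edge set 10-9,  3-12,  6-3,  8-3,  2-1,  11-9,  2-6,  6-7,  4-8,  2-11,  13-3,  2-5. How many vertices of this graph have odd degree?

8

Degrees: 1:1, 2:4, 3:4, 4:1, 5:1, 6:3, 7:1, 8:2, 9:2, 10:1, 11:2, 12:1, 13:1
Odd-degree vertices: 1, 4, 5, 6, 7, 10, 12, 13.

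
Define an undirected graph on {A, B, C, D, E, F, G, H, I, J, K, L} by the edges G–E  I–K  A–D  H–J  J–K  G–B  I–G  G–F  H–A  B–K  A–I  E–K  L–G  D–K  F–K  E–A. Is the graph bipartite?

No

The cycle K-J-H-A-E-K has length 5, which is odd, so the graph is not bipartite.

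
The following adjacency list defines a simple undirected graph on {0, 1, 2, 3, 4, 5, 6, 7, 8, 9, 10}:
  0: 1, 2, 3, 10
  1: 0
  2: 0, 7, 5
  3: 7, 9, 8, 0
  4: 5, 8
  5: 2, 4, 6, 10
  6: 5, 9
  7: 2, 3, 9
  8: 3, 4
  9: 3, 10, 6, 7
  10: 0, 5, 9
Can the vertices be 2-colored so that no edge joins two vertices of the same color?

No

The cycle 9-7-3-9 has length 3, which is odd, so the graph is not bipartite.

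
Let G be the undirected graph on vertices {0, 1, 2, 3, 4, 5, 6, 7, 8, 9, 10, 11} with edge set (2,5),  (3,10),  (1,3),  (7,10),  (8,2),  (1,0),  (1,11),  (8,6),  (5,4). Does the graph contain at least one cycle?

|V| = 12, |E| = 9, number of components = 3.
A forest on 12 vertices with 3 components has exactly 9 edges, which matches — so no cycle.

No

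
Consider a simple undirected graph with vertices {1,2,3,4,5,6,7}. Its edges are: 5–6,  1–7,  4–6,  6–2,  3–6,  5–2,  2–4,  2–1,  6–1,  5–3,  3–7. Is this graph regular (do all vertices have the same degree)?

No

Degrees: 1:3, 2:4, 3:3, 4:2, 5:3, 6:5, 7:2
Vertex 4 has degree 2 while 6 has degree 5, so the graph is not regular.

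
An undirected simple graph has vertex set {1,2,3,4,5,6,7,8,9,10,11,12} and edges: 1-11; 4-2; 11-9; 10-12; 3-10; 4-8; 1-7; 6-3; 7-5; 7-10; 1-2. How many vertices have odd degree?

8

Degrees: 1:3, 2:2, 3:2, 4:2, 5:1, 6:1, 7:3, 8:1, 9:1, 10:3, 11:2, 12:1
Odd-degree vertices: 1, 5, 6, 7, 8, 9, 10, 12.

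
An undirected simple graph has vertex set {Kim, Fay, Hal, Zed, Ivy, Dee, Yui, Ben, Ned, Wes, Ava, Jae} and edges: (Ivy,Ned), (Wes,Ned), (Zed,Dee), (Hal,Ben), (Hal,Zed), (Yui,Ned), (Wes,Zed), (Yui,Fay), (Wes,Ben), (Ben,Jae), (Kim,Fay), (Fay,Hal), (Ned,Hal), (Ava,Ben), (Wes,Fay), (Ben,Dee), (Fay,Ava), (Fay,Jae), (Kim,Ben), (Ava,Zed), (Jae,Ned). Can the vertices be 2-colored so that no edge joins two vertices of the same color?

Color {Fay, Zed, Ben, Ned} black and {Kim, Hal, Ivy, Dee, Yui, Wes, Ava, Jae} white. No edge joins two same-colored vertices, so the graph is bipartite.

Yes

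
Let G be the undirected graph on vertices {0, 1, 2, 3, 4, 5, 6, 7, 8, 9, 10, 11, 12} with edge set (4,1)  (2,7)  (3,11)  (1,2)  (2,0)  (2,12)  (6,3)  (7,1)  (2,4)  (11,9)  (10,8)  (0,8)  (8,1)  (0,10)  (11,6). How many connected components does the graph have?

3

Component: {5}
Component: {3, 6, 9, 11}
Component: {0, 1, 2, 4, 7, 8, 10, 12}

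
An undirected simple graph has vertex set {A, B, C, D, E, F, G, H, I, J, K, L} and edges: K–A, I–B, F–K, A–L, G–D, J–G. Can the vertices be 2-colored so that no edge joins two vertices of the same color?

Yes

Partition the vertices as {C, E, G, H, I, K, L} vs {A, B, D, F, J}. Each listed edge has one endpoint in each part, so the graph is bipartite.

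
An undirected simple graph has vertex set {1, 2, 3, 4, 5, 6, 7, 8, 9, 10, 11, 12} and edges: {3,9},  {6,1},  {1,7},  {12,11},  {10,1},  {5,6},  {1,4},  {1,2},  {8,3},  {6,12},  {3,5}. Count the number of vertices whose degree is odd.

Degrees: 1:5, 2:1, 3:3, 4:1, 5:2, 6:3, 7:1, 8:1, 9:1, 10:1, 11:1, 12:2
Odd-degree vertices: 1, 2, 3, 4, 6, 7, 8, 9, 10, 11.

10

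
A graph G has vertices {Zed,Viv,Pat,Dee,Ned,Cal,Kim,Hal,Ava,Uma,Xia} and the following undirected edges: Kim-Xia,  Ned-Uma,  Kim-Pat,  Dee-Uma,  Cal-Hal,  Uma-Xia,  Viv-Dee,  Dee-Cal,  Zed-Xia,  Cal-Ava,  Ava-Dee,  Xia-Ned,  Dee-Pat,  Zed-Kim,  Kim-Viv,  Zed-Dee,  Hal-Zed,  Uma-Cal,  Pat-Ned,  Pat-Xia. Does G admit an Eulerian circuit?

Degrees: Zed:4, Viv:2, Pat:4, Dee:6, Ned:3, Cal:4, Kim:4, Hal:2, Ava:2, Uma:4, Xia:5
Vertices with odd degree: Ned, Xia. An Eulerian circuit requires all degrees even.

No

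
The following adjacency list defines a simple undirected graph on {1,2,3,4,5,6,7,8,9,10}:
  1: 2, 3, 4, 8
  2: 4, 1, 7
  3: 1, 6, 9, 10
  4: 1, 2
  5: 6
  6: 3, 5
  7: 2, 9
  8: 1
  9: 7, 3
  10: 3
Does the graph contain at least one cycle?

Yes

|V| = 10, |E| = 11, number of components = 1.
One cycle is 1-2-7-9-3-1.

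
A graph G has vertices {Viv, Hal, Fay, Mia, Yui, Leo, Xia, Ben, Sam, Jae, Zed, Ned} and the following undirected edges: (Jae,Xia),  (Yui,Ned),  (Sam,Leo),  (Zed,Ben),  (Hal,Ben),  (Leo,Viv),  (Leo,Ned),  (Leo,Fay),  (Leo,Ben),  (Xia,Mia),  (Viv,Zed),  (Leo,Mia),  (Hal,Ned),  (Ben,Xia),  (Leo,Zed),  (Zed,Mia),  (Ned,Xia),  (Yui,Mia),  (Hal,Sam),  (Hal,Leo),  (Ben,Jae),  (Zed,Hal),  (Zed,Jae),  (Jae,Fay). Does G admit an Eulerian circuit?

No

Degrees: Viv:2, Hal:5, Fay:2, Mia:4, Yui:2, Leo:8, Xia:4, Ben:5, Sam:2, Jae:4, Zed:6, Ned:4
Vertices with odd degree: Hal, Ben. An Eulerian circuit requires all degrees even.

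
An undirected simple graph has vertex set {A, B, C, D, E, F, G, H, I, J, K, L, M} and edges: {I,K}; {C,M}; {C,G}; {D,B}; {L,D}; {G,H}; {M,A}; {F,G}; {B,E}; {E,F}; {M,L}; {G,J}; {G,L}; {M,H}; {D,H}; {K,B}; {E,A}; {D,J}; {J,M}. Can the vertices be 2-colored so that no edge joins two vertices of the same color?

Yes

Color {D, E, G, K, M} black and {A, B, C, F, H, I, J, L} white. No edge joins two same-colored vertices, so the graph is bipartite.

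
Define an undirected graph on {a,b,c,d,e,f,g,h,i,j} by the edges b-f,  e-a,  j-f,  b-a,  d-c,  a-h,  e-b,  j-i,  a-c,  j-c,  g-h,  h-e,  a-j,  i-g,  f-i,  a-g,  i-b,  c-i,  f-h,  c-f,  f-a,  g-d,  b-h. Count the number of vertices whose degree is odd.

Degrees: a:7, b:5, c:5, d:2, e:3, f:6, g:4, h:5, i:5, j:4
Odd-degree vertices: a, b, c, e, h, i.

6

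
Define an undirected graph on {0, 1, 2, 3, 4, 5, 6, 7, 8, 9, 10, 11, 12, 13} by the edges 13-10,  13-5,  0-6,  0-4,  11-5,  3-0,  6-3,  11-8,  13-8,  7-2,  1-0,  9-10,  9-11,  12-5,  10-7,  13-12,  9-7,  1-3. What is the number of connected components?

2

Component: {0, 1, 3, 4, 6}
Component: {2, 5, 7, 8, 9, 10, 11, 12, 13}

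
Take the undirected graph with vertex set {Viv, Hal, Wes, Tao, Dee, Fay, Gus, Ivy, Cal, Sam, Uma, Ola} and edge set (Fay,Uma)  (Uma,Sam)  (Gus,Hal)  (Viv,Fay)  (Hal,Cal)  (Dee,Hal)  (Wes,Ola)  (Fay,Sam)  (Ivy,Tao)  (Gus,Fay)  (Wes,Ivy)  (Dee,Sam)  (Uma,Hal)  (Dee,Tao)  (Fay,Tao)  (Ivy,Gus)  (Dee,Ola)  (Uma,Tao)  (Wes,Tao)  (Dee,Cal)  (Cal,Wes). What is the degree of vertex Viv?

Neighbors of Viv: Fay.

1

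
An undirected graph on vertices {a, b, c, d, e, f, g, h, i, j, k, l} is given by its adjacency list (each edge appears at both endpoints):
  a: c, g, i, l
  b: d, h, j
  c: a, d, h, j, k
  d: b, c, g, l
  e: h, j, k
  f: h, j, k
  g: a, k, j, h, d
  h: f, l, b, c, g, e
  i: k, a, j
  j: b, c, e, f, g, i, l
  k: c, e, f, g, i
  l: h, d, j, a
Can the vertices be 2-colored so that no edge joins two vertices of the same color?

Yes

Color {b, c, e, f, g, i, l} black and {a, d, h, j, k} white. No edge joins two same-colored vertices, so the graph is bipartite.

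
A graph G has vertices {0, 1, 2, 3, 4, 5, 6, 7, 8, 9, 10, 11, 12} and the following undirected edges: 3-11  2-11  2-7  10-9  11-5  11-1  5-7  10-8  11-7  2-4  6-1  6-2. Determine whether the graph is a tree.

The graph has 13 vertices and 12 edges.
It splits into 4 components, so it cannot be a tree.

No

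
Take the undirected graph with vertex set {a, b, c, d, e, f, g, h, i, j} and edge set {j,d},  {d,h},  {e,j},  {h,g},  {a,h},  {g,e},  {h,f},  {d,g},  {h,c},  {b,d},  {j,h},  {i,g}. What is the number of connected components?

1

Component: {a, b, c, d, e, f, g, h, i, j}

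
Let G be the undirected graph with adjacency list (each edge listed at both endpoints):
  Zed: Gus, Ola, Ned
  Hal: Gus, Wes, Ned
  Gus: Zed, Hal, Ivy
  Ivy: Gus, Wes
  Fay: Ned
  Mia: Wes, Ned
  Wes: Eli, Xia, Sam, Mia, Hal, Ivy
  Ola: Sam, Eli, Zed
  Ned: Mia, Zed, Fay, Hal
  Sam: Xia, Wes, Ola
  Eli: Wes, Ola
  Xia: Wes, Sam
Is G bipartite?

No

The cycle Wes-Sam-Xia-Wes has length 3, which is odd, so the graph is not bipartite.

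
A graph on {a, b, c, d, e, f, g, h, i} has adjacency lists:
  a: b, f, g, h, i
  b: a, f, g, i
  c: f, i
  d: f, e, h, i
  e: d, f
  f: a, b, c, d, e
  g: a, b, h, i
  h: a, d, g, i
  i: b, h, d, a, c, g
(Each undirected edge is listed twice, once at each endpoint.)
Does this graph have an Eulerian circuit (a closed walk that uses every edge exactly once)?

Degrees: a:5, b:4, c:2, d:4, e:2, f:5, g:4, h:4, i:6
a, f have odd degree; an Eulerian circuit needs every degree to be even, so none exists.

No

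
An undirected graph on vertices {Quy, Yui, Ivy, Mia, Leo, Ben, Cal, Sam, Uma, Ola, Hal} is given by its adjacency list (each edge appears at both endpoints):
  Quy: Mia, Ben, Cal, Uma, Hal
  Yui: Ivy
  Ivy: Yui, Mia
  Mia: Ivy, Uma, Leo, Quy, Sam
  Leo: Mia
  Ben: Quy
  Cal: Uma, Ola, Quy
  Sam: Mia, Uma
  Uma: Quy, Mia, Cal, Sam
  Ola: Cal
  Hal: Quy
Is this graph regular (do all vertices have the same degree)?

No

Degrees: Quy:5, Yui:1, Ivy:2, Mia:5, Leo:1, Ben:1, Cal:3, Sam:2, Uma:4, Ola:1, Hal:1
Vertex Yui has degree 1 while Quy has degree 5, so the graph is not regular.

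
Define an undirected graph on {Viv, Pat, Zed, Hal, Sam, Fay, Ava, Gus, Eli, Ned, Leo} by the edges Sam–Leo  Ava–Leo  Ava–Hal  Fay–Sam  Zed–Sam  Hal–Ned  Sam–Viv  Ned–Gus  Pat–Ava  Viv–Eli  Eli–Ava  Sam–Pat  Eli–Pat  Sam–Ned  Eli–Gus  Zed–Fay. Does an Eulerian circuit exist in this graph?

No

Degrees: Viv:2, Pat:3, Zed:2, Hal:2, Sam:6, Fay:2, Ava:4, Gus:2, Eli:4, Ned:3, Leo:2
Vertices with odd degree: Pat, Ned. An Eulerian circuit requires all degrees even.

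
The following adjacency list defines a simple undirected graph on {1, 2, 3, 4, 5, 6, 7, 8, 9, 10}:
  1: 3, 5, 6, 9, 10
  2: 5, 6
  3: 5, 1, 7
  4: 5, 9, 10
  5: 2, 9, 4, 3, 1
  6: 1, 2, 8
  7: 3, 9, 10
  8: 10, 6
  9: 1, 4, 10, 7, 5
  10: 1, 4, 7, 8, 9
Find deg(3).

Neighbors of 3: 1, 5, 7.

3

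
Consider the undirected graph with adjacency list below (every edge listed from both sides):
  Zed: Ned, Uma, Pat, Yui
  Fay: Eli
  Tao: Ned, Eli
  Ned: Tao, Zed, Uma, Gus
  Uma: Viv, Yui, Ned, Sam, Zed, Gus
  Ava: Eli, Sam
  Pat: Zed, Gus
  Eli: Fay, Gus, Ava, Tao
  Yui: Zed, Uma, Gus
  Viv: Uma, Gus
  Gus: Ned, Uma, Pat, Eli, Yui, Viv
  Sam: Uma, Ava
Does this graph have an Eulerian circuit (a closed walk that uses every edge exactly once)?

No

Degrees: Zed:4, Fay:1, Tao:2, Ned:4, Uma:6, Ava:2, Pat:2, Eli:4, Yui:3, Viv:2, Gus:6, Sam:2
Vertices with odd degree: Fay, Yui. An Eulerian circuit requires all degrees even.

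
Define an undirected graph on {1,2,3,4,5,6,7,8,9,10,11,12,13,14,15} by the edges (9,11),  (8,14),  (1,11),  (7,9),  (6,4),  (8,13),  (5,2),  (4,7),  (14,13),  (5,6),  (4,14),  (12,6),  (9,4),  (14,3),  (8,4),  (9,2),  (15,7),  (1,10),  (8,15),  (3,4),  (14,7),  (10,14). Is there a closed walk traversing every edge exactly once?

No

Degrees: 1:2, 2:2, 3:2, 4:6, 5:2, 6:3, 7:4, 8:4, 9:4, 10:2, 11:2, 12:1, 13:2, 14:6, 15:2
Vertices with odd degree: 6, 12. An Eulerian circuit requires all degrees even.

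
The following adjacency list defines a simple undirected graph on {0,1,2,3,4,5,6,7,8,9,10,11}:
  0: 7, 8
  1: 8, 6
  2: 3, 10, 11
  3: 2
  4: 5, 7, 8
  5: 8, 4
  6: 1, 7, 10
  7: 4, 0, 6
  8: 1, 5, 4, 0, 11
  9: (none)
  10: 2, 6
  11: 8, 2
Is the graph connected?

Component: {9}
Component: {0, 1, 2, 3, 4, 5, 6, 7, 8, 10, 11}
There are 2 separate components, so the graph is not connected.

No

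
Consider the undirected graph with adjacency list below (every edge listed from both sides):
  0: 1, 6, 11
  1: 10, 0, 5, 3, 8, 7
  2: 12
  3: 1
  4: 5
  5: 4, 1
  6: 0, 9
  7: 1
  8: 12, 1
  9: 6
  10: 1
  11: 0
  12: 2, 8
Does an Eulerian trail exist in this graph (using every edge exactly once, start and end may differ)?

Degrees: 0:3, 1:6, 2:1, 3:1, 4:1, 5:2, 6:2, 7:1, 8:2, 9:1, 10:1, 11:1, 12:2
Odd-degree vertices: 0, 2, 3, 4, 7, 9, 10, 11 (8 total).
An Eulerian trail requires 0 or 2 odd-degree vertices; here there are 8.

No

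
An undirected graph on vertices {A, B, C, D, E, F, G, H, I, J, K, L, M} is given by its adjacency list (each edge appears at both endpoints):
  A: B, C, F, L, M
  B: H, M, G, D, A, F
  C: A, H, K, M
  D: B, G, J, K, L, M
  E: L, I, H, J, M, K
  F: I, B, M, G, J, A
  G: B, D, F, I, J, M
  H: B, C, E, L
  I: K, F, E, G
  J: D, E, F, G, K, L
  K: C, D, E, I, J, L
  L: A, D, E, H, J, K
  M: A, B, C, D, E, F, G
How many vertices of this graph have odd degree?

2

Degrees: A:5, B:6, C:4, D:6, E:6, F:6, G:6, H:4, I:4, J:6, K:6, L:6, M:7
Odd-degree vertices: A, M.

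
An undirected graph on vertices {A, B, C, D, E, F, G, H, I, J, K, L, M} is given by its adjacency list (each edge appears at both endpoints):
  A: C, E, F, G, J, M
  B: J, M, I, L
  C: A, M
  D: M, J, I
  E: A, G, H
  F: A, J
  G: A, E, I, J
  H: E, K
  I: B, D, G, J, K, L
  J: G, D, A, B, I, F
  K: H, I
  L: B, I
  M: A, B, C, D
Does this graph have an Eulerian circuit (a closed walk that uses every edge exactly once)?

No

Degrees: A:6, B:4, C:2, D:3, E:3, F:2, G:4, H:2, I:6, J:6, K:2, L:2, M:4
D, E have odd degree; an Eulerian circuit needs every degree to be even, so none exists.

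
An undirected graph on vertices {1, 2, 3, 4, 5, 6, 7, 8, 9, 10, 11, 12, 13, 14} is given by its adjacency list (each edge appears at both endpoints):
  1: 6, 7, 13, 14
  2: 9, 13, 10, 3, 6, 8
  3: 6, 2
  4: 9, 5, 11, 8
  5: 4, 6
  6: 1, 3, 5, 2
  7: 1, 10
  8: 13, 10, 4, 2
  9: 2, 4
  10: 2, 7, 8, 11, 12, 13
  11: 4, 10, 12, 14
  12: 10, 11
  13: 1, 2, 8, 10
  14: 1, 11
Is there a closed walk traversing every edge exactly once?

Yes

Degrees: 1:4, 2:6, 3:2, 4:4, 5:2, 6:4, 7:2, 8:4, 9:2, 10:6, 11:4, 12:2, 13:4, 14:2
All degrees are even and the non-isolated vertices are connected — an Eulerian circuit exists.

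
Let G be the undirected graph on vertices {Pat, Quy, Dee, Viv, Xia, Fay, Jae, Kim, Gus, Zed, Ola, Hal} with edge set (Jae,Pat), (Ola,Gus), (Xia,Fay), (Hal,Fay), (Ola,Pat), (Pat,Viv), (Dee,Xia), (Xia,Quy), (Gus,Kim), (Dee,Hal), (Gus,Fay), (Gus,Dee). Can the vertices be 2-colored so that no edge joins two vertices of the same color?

Partition the vertices as {Quy, Dee, Viv, Fay, Jae, Kim, Zed, Ola} vs {Pat, Xia, Gus, Hal}. Each listed edge has one endpoint in each part, so the graph is bipartite.

Yes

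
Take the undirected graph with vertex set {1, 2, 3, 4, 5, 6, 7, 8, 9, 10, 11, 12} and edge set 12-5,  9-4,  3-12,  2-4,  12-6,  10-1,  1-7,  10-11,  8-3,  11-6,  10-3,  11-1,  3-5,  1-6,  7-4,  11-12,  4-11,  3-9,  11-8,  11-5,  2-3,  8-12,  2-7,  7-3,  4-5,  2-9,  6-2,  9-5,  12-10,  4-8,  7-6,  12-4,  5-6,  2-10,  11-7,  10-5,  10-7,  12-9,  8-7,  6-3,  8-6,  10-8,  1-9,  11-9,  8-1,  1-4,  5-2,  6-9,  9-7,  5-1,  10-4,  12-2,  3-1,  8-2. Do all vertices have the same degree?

Yes

Degrees: 1:9, 2:9, 3:9, 4:9, 5:9, 6:9, 7:9, 8:9, 9:9, 10:9, 11:9, 12:9
All degrees equal 9; the graph is regular.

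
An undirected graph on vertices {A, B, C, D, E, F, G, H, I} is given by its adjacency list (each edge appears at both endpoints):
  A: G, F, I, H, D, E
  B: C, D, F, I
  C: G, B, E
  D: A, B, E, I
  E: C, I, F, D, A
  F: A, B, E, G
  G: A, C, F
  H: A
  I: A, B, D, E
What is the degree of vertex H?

1

Neighbors of H: A.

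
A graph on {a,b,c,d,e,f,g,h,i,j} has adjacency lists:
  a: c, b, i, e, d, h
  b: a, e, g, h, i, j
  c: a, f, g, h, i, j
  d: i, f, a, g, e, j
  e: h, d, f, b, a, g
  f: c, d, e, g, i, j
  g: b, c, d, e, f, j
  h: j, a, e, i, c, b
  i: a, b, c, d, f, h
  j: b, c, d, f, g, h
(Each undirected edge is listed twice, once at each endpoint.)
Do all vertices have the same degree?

Yes

Degrees: a:6, b:6, c:6, d:6, e:6, f:6, g:6, h:6, i:6, j:6
Every vertex has degree 6, so the graph is 6-regular.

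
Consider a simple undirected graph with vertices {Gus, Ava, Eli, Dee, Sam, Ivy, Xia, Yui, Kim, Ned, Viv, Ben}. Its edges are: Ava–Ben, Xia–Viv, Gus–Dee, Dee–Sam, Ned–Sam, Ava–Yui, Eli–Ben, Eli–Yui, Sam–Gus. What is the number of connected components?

Component: {Ivy}
Component: {Kim}
Component: {Xia, Viv}
Component: {Gus, Dee, Sam, Ned}
Component: {Ava, Eli, Yui, Ben}

5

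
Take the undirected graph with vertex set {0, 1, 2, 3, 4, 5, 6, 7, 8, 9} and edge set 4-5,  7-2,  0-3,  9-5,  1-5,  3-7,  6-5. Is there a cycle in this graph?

The graph has 10 vertices, 7 edges, and 3 connected components.
Since 7 = 10 - 3, the graph is a forest and contains no cycle.

No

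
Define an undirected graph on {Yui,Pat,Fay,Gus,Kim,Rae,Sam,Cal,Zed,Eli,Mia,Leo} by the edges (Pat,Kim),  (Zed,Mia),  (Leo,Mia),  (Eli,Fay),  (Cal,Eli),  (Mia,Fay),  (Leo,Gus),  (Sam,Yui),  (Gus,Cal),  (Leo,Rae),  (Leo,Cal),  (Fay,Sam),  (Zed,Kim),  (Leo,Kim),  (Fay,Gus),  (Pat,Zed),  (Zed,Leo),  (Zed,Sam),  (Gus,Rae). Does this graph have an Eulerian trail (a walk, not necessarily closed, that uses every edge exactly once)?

No

Degrees: Yui:1, Pat:2, Fay:4, Gus:4, Kim:3, Rae:2, Sam:3, Cal:3, Zed:5, Eli:2, Mia:3, Leo:6
Odd-degree vertices: Yui, Kim, Sam, Cal, Zed, Mia (6 total).
An Eulerian trail requires 0 or 2 odd-degree vertices; here there are 6.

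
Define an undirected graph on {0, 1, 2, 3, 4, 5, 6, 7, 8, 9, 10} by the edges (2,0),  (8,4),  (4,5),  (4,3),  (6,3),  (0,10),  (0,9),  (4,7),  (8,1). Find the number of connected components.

Component: {0, 2, 9, 10}
Component: {1, 3, 4, 5, 6, 7, 8}

2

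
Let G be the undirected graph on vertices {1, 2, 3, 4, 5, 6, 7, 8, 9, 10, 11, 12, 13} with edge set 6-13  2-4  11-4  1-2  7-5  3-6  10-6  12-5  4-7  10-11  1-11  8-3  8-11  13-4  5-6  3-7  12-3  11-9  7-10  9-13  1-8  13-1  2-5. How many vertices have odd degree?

4

Degrees: 1:4, 2:3, 3:4, 4:4, 5:4, 6:4, 7:4, 8:3, 9:2, 10:3, 11:5, 12:2, 13:4
Odd-degree vertices: 2, 8, 10, 11.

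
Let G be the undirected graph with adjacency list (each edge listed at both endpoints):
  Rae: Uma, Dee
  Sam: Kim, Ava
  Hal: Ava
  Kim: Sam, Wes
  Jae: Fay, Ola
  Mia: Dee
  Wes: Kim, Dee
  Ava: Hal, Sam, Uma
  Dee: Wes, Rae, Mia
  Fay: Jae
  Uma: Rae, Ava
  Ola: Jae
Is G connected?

Component: {Jae, Fay, Ola}
Component: {Rae, Sam, Hal, Kim, Mia, Wes, Ava, Dee, Uma}
No edge joins these 2 groups, so the graph is disconnected.

No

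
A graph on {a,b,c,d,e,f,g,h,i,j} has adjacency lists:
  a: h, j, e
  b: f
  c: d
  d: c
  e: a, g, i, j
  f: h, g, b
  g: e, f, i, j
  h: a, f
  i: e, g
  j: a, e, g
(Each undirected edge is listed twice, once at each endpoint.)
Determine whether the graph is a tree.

No

The graph has 10 vertices and 12 edges.
It splits into 2 components, so it cannot be a tree.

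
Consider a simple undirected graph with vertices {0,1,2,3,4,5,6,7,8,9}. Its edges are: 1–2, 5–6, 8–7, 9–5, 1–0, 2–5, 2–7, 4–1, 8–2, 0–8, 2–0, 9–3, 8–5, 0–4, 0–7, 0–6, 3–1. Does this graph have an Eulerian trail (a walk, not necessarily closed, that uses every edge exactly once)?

Yes

Degrees: 0:6, 1:4, 2:5, 3:2, 4:2, 5:4, 6:2, 7:3, 8:4, 9:2
Odd-degree vertices: 2, 7 (2 total).
With 2 odd-degree vertices and all edges in one connected piece, an Eulerian trail exists (from 2 to 7).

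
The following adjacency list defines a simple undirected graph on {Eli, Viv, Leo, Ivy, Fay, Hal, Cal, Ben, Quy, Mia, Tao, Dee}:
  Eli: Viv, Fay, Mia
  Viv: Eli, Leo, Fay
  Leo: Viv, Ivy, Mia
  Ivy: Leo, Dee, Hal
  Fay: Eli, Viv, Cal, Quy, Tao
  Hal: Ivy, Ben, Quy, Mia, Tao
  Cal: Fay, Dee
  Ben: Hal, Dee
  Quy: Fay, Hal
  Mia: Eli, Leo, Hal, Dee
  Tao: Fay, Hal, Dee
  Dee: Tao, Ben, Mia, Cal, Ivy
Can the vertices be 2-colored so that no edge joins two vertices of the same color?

No

Eli-Fay-Viv-Eli is an odd cycle (length 3), and a bipartite graph can contain only even cycles.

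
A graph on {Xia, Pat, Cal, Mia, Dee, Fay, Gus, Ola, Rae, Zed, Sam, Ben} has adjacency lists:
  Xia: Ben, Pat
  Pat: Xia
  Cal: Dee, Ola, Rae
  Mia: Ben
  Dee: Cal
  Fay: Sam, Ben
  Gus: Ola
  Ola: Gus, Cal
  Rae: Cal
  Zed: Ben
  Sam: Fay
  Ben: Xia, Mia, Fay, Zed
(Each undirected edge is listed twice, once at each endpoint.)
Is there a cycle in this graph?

The graph has 12 vertices, 10 edges, and 2 connected components.
Since 10 = 12 - 2, the graph is a forest and contains no cycle.

No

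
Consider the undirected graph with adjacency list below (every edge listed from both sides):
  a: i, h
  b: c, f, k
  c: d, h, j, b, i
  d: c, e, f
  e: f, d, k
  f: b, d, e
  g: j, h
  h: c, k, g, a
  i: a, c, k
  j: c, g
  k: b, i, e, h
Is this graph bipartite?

No

e-d-c-b-k-e is an odd cycle (length 5), and a bipartite graph can contain only even cycles.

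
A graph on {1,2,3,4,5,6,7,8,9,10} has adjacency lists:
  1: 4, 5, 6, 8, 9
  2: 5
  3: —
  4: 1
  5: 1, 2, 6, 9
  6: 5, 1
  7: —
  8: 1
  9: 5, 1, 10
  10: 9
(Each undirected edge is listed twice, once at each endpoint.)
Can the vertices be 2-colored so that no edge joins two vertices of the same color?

No

1-5-9-1 is an odd cycle (length 3), and a bipartite graph can contain only even cycles.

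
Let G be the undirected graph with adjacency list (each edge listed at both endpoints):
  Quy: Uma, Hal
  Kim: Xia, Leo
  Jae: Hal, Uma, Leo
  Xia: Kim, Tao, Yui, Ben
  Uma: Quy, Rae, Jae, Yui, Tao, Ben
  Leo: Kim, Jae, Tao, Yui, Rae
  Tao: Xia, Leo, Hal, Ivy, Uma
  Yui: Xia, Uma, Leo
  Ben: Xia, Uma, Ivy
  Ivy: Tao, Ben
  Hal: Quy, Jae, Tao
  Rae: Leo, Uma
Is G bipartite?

A valid 2-coloring puts {Xia, Uma, Leo, Ivy, Hal} on one side and {Quy, Kim, Jae, Tao, Yui, Ben, Rae} on the other; every edge crosses between the two sides.

Yes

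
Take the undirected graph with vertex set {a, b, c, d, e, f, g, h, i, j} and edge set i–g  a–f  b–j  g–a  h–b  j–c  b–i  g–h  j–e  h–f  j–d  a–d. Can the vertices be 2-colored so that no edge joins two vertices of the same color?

Yes

Color {b, c, d, e, f, g} black and {a, h, i, j} white. No edge joins two same-colored vertices, so the graph is bipartite.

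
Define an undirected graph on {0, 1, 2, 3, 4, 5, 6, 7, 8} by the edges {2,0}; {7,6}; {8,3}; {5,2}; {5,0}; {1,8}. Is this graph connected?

Component: {4}
Component: {6, 7}
Component: {0, 2, 5}
Component: {1, 3, 8}
There are 4 separate components, so the graph is not connected.

No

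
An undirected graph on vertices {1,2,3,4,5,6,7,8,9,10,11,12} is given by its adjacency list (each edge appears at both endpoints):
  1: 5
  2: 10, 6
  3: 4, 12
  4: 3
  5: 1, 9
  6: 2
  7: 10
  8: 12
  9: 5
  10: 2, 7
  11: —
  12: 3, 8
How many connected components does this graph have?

Component: {11}
Component: {1, 5, 9}
Component: {2, 6, 7, 10}
Component: {3, 4, 8, 12}

4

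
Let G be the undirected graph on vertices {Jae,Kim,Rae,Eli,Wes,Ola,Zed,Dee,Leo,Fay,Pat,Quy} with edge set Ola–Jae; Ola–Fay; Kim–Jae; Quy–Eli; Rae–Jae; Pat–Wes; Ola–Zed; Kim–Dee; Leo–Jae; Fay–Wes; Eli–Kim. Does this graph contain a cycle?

No

|V| = 12, |E| = 11, number of components = 1.
A forest on 12 vertices with 1 component has exactly 11 edges, which matches — so no cycle.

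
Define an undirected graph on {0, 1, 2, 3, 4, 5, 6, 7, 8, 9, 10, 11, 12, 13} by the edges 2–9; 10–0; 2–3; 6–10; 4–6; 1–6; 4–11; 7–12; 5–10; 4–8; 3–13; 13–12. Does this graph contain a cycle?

No

The graph has 14 vertices, 12 edges, and 2 connected components.
A forest on 14 vertices with 2 components has exactly 12 edges, which matches — so no cycle.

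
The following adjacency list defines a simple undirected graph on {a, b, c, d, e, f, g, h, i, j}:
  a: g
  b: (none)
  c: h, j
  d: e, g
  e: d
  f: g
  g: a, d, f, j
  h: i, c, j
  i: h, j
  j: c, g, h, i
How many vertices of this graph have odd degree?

Degrees: a:1, b:0, c:2, d:2, e:1, f:1, g:4, h:3, i:2, j:4
Odd-degree vertices: a, e, f, h.

4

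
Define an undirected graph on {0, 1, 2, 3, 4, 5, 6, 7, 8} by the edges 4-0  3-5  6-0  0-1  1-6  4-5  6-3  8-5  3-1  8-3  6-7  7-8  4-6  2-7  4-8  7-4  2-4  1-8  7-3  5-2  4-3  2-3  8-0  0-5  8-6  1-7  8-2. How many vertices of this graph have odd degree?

6

Degrees: 0:5, 1:5, 2:5, 3:7, 4:7, 5:5, 6:6, 7:6, 8:8
Odd-degree vertices: 0, 1, 2, 3, 4, 5.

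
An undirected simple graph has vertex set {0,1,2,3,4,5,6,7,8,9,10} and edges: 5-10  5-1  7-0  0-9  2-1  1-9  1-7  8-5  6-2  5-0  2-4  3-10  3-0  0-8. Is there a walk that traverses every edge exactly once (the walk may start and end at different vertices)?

No

Degrees: 0:5, 1:4, 2:3, 3:2, 4:1, 5:4, 6:1, 7:2, 8:2, 9:2, 10:2
Odd-degree vertices: 0, 2, 4, 6 (4 total).
An Eulerian trail requires 0 or 2 odd-degree vertices; here there are 4.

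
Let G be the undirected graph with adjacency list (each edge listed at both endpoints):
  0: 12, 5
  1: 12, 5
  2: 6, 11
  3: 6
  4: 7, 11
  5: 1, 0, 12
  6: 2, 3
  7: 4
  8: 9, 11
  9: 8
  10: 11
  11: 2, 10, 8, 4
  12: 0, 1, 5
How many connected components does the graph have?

2

Component: {0, 1, 5, 12}
Component: {2, 3, 4, 6, 7, 8, 9, 10, 11}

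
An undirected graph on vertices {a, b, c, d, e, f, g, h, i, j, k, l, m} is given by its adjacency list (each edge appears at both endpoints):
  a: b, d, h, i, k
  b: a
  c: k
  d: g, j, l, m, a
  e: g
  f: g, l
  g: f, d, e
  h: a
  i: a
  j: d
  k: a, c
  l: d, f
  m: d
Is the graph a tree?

No

|V| = 13, |E| = 13.
Connected but with 13 > 12 edges, so it has a cycle and is not a tree.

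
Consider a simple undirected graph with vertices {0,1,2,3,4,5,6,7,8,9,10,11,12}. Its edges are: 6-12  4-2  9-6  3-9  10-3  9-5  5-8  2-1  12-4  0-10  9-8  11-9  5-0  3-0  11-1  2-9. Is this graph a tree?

|V| = 13, |E| = 16.
It is not connected, so it is not a tree.

No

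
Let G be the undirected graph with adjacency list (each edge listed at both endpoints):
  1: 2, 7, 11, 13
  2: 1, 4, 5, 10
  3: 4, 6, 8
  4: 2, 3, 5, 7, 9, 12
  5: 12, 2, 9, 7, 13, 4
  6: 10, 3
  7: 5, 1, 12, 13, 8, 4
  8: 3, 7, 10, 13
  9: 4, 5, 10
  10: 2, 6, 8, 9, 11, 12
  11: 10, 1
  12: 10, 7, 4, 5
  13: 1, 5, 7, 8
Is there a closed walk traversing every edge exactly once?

Degrees: 1:4, 2:4, 3:3, 4:6, 5:6, 6:2, 7:6, 8:4, 9:3, 10:6, 11:2, 12:4, 13:4
Vertices with odd degree: 3, 9. An Eulerian circuit requires all degrees even.

No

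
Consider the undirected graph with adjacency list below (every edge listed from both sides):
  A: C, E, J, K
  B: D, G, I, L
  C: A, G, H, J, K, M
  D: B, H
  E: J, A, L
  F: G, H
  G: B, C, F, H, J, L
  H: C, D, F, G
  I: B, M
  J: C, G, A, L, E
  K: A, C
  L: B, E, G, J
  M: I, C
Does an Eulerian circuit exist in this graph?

No

Degrees: A:4, B:4, C:6, D:2, E:3, F:2, G:6, H:4, I:2, J:5, K:2, L:4, M:2
E, J have odd degree; an Eulerian circuit needs every degree to be even, so none exists.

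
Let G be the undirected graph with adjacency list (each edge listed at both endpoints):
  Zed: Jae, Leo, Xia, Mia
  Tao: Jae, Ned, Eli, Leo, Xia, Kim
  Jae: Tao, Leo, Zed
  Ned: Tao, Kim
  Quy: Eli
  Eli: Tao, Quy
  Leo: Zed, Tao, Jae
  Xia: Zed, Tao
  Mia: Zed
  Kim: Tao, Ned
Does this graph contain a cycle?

The graph has 10 vertices, 13 edges, and 1 connected component.
Since 13 > 10 - 1, a cycle must exist; for instance Tao-Kim-Ned-Tao.

Yes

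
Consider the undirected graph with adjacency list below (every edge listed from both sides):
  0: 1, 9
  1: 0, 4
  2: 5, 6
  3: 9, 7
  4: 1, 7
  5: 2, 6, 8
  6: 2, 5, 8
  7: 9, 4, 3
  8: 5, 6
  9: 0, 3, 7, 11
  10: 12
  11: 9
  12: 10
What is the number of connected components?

3

Component: {10, 12}
Component: {2, 5, 6, 8}
Component: {0, 1, 3, 4, 7, 9, 11}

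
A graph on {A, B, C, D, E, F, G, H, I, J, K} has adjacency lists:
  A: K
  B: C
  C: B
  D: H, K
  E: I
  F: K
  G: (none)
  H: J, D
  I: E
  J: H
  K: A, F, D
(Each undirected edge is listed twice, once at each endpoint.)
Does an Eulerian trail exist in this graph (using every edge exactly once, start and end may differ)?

No

Degrees: A:1, B:1, C:1, D:2, E:1, F:1, G:0, H:2, I:1, J:1, K:3
Odd-degree vertices: A, B, C, E, F, I, J, K (8 total).
With 8 odd-degree vertices (more than two), no single trail can use every edge.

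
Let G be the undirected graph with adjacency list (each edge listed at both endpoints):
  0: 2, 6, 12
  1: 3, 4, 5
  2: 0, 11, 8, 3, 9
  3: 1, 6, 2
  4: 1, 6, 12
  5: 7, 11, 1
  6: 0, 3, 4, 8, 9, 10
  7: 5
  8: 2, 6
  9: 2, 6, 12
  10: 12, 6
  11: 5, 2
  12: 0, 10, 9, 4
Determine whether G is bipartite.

The cycle 3-1-5-11-2-3 has length 5, which is odd, so the graph is not bipartite.

No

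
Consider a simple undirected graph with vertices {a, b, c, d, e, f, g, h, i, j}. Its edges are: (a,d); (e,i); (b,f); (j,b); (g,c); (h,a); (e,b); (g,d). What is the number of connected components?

Component: {a, c, d, g, h}
Component: {b, e, f, i, j}

2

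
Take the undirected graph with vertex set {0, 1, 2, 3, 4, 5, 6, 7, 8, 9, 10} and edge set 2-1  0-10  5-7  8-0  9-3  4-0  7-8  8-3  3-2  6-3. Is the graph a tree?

|V| = 11, |E| = 10.
Connected and |E| = |V| - 1, which characterizes a tree.

Yes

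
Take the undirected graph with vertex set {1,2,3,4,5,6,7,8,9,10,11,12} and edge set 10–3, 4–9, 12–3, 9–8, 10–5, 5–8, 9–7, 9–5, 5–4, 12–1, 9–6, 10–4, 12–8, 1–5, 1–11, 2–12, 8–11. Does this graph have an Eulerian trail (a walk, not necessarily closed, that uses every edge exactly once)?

Degrees: 1:3, 2:1, 3:2, 4:3, 5:5, 6:1, 7:1, 8:4, 9:5, 10:3, 11:2, 12:4
Odd-degree vertices: 1, 2, 4, 5, 6, 7, 9, 10 (8 total).
An Eulerian trail requires 0 or 2 odd-degree vertices; here there are 8.

No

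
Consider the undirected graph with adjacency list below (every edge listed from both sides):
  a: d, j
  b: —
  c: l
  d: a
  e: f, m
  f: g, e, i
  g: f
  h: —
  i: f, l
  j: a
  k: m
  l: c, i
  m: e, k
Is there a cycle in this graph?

|V| = 13, |E| = 9, number of components = 4.
A forest on 13 vertices with 4 components has exactly 9 edges, which matches — so no cycle.

No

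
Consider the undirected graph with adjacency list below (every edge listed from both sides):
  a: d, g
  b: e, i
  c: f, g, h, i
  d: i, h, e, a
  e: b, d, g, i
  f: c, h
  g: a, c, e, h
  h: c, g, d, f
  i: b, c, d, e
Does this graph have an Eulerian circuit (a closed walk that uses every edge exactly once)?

Yes

Degrees: a:2, b:2, c:4, d:4, e:4, f:2, g:4, h:4, i:4
All degrees are even and the non-isolated vertices are connected — an Eulerian circuit exists.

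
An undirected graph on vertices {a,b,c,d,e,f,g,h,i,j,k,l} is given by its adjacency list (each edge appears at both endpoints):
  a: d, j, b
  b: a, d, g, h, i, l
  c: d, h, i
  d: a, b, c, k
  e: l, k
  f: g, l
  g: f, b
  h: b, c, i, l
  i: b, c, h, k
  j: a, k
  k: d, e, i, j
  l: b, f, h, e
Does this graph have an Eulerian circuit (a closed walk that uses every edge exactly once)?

No

Degrees: a:3, b:6, c:3, d:4, e:2, f:2, g:2, h:4, i:4, j:2, k:4, l:4
Vertices with odd degree: a, c. An Eulerian circuit requires all degrees even.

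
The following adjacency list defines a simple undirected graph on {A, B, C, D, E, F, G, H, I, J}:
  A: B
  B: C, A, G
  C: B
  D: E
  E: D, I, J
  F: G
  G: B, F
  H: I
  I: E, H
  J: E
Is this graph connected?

Component: {A, B, C, F, G}
Component: {D, E, H, I, J}
There are 2 separate components, so the graph is not connected.

No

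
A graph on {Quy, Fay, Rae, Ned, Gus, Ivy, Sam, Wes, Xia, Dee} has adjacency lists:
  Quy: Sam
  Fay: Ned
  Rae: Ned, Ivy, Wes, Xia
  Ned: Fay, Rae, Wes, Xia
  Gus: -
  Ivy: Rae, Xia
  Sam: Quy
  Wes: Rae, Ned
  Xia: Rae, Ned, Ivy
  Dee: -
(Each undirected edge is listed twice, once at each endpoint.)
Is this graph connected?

Component: {Gus}
Component: {Dee}
Component: {Quy, Sam}
Component: {Fay, Rae, Ned, Ivy, Wes, Xia}
There are 4 separate components, so the graph is not connected.

No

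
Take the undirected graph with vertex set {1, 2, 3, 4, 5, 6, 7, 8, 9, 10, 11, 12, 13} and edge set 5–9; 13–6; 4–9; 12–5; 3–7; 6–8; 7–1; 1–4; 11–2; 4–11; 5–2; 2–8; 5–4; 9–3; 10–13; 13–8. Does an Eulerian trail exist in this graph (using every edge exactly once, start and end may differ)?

No

Degrees: 1:2, 2:3, 3:2, 4:4, 5:4, 6:2, 7:2, 8:3, 9:3, 10:1, 11:2, 12:1, 13:3
Odd-degree vertices: 2, 8, 9, 10, 12, 13 (6 total).
An Eulerian trail requires 0 or 2 odd-degree vertices; here there are 6.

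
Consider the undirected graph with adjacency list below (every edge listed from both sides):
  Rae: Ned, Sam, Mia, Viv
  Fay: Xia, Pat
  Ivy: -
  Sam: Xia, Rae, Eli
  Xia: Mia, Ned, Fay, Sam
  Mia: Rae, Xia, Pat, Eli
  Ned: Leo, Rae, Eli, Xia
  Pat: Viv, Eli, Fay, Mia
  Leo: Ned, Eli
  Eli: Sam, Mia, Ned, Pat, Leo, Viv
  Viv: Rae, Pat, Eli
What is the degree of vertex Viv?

Neighbors of Viv: Rae, Pat, Eli.

3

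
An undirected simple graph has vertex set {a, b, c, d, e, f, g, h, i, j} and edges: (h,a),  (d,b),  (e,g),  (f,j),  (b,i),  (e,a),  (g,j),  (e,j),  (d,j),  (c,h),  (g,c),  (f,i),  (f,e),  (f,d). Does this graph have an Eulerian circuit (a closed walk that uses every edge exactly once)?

No

Degrees: a:2, b:2, c:2, d:3, e:4, f:4, g:3, h:2, i:2, j:4
Vertices with odd degree: d, g. An Eulerian circuit requires all degrees even.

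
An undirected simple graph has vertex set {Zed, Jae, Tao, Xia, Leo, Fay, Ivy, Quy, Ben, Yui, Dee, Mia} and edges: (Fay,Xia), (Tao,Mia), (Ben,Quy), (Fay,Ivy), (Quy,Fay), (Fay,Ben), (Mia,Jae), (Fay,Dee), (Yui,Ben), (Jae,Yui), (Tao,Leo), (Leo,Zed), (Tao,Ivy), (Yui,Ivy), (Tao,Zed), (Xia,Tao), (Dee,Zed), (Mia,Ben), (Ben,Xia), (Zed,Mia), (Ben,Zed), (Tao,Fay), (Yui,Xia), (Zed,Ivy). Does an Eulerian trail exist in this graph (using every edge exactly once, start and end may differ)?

Yes

Degrees: Zed:6, Jae:2, Tao:6, Xia:4, Leo:2, Fay:6, Ivy:4, Quy:2, Ben:6, Yui:4, Dee:2, Mia:4
Odd-degree vertices: none (0 total).
With 0 odd-degree vertices and all edges in one connected piece, an Eulerian trail exists.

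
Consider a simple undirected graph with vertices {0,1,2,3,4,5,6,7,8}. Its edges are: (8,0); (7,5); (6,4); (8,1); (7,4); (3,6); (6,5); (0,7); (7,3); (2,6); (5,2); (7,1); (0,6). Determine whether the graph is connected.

A breadth-first search from 0 visits 0, 6, 7, 8, 3, 5, 2, 4, 1 — all 9 vertices — so the graph is connected.

Yes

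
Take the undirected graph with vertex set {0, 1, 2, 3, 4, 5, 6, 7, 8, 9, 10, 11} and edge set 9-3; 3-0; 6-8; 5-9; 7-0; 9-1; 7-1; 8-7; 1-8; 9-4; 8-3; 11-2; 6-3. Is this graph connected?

Component: {10}
Component: {2, 11}
Component: {0, 1, 3, 4, 5, 6, 7, 8, 9}
There are 3 separate components, so the graph is not connected.

No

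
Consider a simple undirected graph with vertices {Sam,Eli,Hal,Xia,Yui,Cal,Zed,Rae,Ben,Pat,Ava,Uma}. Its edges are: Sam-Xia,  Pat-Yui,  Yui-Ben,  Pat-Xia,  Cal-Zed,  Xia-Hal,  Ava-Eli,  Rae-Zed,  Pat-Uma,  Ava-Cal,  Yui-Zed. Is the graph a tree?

|V| = 12, |E| = 11.
Connected and |E| = |V| - 1, which characterizes a tree.

Yes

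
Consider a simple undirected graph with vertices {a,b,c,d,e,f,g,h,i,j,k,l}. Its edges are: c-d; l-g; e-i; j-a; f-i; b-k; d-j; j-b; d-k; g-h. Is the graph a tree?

No

|V| = 12, |E| = 10.
It splits into 3 components, so it cannot be a tree.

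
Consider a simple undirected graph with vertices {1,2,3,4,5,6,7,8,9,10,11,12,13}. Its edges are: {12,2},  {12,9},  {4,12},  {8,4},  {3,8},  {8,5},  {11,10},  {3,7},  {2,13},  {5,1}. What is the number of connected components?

Component: {6}
Component: {10, 11}
Component: {1, 2, 3, 4, 5, 7, 8, 9, 12, 13}

3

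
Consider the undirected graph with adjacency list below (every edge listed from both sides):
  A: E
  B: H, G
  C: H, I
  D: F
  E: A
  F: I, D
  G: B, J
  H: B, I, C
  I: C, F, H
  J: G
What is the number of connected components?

2

Component: {A, E}
Component: {B, C, D, F, G, H, I, J}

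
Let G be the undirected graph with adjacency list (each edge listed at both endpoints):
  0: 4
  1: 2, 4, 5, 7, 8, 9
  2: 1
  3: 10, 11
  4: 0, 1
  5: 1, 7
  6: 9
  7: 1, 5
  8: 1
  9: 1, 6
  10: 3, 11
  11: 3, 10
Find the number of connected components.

Component: {3, 10, 11}
Component: {0, 1, 2, 4, 5, 6, 7, 8, 9}

2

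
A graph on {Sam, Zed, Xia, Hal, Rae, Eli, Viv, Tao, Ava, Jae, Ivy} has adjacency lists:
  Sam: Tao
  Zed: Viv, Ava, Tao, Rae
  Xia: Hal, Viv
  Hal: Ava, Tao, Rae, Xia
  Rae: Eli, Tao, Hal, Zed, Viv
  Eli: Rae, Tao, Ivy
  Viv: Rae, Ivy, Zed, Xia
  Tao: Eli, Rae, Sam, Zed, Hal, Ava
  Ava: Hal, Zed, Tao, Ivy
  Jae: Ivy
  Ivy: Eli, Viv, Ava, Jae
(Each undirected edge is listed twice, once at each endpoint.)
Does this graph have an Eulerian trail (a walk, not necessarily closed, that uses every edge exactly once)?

No

Degrees: Sam:1, Zed:4, Xia:2, Hal:4, Rae:5, Eli:3, Viv:4, Tao:6, Ava:4, Jae:1, Ivy:4
Odd-degree vertices: Sam, Rae, Eli, Jae (4 total).
An Eulerian trail requires 0 or 2 odd-degree vertices; here there are 4.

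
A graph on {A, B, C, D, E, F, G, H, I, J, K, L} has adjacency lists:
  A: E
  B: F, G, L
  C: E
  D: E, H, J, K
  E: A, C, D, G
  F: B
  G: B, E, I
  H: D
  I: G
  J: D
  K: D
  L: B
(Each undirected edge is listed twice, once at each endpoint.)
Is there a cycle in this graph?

No

|V| = 12, |E| = 11, number of components = 1.
Since 11 = 12 - 1, the graph is a forest and contains no cycle.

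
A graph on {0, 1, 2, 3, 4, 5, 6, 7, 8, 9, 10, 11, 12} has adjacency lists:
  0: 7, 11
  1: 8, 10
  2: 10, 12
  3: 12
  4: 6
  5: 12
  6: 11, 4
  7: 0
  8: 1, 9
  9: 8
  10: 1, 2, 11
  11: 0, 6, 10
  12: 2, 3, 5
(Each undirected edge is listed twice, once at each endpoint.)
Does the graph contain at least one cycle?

|V| = 13, |E| = 12, number of components = 1.
A forest on 13 vertices with 1 component has exactly 12 edges, which matches — so no cycle.

No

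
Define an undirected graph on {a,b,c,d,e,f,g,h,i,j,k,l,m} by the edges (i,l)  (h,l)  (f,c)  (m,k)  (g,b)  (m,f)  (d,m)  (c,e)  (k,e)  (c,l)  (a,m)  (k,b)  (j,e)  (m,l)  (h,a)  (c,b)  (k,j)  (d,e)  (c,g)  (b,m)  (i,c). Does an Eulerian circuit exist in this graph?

Yes

Degrees: a:2, b:4, c:6, d:2, e:4, f:2, g:2, h:2, i:2, j:2, k:4, l:4, m:6
All degrees are even and the non-isolated vertices are connected — an Eulerian circuit exists.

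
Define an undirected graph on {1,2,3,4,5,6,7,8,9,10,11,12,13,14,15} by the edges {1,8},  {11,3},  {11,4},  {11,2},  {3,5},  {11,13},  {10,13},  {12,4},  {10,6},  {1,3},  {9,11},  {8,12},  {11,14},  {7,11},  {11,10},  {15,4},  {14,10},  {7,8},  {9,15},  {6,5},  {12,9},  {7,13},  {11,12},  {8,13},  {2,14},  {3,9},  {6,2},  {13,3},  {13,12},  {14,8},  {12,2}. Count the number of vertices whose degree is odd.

Degrees: 1:2, 2:4, 3:5, 4:3, 5:2, 6:3, 7:3, 8:5, 9:4, 10:4, 11:9, 12:6, 13:6, 14:4, 15:2
Odd-degree vertices: 3, 4, 6, 7, 8, 11.

6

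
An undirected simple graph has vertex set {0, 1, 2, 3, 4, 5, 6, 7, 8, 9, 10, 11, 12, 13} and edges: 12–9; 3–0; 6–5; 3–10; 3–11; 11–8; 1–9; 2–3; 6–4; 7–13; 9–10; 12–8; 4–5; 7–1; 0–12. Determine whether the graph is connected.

No

Component: {4, 5, 6}
Component: {0, 1, 2, 3, 7, 8, 9, 10, 11, 12, 13}
No edge joins these 2 groups, so the graph is disconnected.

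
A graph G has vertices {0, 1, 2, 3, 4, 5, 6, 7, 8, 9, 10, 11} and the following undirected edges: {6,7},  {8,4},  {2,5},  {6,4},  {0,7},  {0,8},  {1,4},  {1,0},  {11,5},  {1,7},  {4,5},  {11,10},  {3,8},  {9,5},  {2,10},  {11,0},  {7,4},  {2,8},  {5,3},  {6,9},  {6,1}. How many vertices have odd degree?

4

Degrees: 0:4, 1:4, 2:3, 3:2, 4:5, 5:5, 6:4, 7:4, 8:4, 9:2, 10:2, 11:3
Odd-degree vertices: 2, 4, 5, 11.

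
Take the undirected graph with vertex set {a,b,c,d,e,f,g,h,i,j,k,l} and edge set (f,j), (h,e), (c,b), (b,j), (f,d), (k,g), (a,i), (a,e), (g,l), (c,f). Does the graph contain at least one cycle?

Yes

The graph has 12 vertices, 10 edges, and 3 connected components.
Since 10 > 12 - 3, a cycle must exist; for instance b-j-f-c-b.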